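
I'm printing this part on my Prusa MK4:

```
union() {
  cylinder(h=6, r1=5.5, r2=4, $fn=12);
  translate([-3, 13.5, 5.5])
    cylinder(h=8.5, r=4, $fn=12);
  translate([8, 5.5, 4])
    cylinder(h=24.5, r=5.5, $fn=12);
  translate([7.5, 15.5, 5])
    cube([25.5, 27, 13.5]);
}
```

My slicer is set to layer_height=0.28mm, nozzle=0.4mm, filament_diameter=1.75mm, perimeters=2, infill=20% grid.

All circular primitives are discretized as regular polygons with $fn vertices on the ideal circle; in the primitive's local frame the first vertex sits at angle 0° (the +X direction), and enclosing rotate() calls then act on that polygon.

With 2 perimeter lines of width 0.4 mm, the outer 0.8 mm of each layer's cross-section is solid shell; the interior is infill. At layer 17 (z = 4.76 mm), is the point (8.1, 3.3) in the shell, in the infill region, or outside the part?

At z = 4.76 mm: the cone contributes a regular 12-gon of circumradius 4.310 (interpolated between r1=5.5 and r2=4 at t=0.793); the cylinder at (-3, 13.5) does not reach this height (z outside [5.5, 14]); the r=5.5 cylinder at (8, 5.5) gives a regular 12-gon of circumradius 5.5 (constant along its height); the cube at (7.5, 15.5) is absent (z outside [5, 18.5]); Merging all regions: the 2 present regions are separate (no shared area or edge), so areas and boundary lengths simply add and each stays a separate island — 2 connected regions. Overall, the cross-section has 2 separate islands. The nearest boundary edge runs (10.75, 0.74)→(8.00, 0.00); distance from the point to it = 3.16 mm. (Shell/infill is judged within the island containing the point — the largest one.) The point is inside the cross-section and 3.16 mm from the nearest boundary — more than the 0.8 mm shell width (2 × 0.4), so it's in the infill interior.

infill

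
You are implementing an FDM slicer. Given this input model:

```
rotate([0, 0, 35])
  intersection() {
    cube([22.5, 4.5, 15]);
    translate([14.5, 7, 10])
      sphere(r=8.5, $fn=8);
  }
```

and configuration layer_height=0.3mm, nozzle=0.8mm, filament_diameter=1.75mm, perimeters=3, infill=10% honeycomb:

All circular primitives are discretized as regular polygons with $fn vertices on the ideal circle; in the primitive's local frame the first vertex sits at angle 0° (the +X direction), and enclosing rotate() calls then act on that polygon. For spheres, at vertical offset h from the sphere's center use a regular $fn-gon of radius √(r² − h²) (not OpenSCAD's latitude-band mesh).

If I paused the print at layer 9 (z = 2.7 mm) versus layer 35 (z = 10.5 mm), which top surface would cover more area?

Layer 9 (z = 2.7): the 22.5×4.5 cube contributes its full rectangle (area 101.25 mm²); the r=8.5 sphere at (14.5, 7) slices to a regular 8-gon of circumradius 4.354 (√(r²−h²) with h=7.3 from center) (area = (8/2)·4.354²·sin(360°/8) = 53.63 mm²); Keeping only the common overlap: the r=8.5 sphere at (14.5, 7) partially overlaps the 22.5×4.5 cube; clipping to the common part keeps 7.63 mm² — area = 7.63 mm²; (whole slice rotated 35° about Z — lengths, areas and connectivity unchanged). So its area = 7.63 mm². Layer 35 (z = 10.5): the cube (footprint 22.5×4.5) is included at this height (area 101.25 mm²); the r=8.5 sphere at (14.5, 7) contributes a regular 8-gon of circumradius √(8.5²−0.5²) = 8.485 (area = (8/2)·8.485²·sin(360°/8) = 203.65 mm²); Keeping only the common overlap: the r=8.5 sphere at (14.5, 7) partially overlaps the 22.5×4.5 cube; clipping to the common part keeps 56.66 mm² — area = 56.66 mm²; (rotated 35° about Z; rotation is an isometry so areas/perimeters/island counts are preserved). So its area = 56.66 mm². Layer 35 is larger (56.66 vs 7.63 mm²).

layer 35 (z = 10.5 mm)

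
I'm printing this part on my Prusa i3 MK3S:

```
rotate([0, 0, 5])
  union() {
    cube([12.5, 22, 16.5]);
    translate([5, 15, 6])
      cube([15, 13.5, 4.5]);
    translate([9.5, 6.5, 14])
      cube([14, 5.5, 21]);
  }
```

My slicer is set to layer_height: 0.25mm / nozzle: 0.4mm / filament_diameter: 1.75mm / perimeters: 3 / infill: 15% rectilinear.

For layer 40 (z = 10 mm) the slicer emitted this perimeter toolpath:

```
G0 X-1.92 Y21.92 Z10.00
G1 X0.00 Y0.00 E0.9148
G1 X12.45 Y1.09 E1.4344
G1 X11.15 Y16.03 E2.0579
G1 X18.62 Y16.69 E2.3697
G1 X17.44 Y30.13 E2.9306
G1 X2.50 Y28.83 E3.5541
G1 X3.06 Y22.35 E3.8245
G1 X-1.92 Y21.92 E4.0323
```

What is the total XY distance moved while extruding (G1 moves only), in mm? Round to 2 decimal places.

Sum the Euclidean lengths of each G1 segment: total = 96.99 mm.

96.99 mm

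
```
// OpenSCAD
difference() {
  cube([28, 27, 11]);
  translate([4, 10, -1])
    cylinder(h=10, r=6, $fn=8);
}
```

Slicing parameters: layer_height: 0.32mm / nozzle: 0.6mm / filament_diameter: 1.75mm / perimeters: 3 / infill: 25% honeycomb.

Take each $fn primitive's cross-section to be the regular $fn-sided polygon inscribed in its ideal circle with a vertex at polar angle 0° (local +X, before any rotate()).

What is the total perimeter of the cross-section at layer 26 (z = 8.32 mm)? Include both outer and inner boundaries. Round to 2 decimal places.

128.34 mm

At z = 8.32 mm: the cube (footprint 28×27) is included at this height (perimeter 110.00 mm); the r=6 cylinder at (4, 10) contributes a regular 8-gon of circumradius 6 (perimeter = 2·8·6.000·sin(180°/8) = 36.74 mm); After the difference (first − rest): starting from the 28×27 cube, the r=6 cylinder at (4, 10) partially overlaps it — only the 92.28 mm² overlap (of its 101.82 mm²) is removed, clipping the outline — boundary = 128.34 mm. Overall, the cross-section is a single solid region. Total boundary length (outer) = 128.34 mm.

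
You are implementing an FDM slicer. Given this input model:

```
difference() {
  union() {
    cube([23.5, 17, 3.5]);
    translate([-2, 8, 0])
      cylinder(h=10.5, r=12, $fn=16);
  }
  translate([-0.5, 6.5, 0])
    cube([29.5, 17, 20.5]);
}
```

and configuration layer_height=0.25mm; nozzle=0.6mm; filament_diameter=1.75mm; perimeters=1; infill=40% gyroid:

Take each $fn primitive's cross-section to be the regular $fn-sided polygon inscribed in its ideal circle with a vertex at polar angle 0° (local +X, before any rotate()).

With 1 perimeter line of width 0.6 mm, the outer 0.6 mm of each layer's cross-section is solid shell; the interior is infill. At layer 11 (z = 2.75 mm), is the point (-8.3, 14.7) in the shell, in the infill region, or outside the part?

infill

At z = 2.75 mm: the cube (footprint 23.5×17) is included at this height; the cylinder at (-2, 8): section is a regular 16-gon, circumradius r=12; Merging all regions: the regions partially overlap (shared area 148.19 mm²), so overlapping operands fuse into one piece — 1 connected region; the 29.5×17 cube at (-0.5, 6.5) contributes its full rectangle; After the difference (first − rest): starting from the result so far, the 29.5×17 cube at (-0.5, 6.5) partially overlaps it — only the 262.66 mm² overlap (of its 501.50 mm²) is removed, clipping the outline — 1 connected region. Overall, the cross-section is a single solid region. The nearest boundary edge runs (-10.49, 16.49)→(-6.59, 19.09); distance from the point to it = 2.70 mm. The point is inside the cross-section and 2.70 mm from the nearest boundary — more than the 0.6 mm shell width (1 × 0.6), so it's in the infill interior.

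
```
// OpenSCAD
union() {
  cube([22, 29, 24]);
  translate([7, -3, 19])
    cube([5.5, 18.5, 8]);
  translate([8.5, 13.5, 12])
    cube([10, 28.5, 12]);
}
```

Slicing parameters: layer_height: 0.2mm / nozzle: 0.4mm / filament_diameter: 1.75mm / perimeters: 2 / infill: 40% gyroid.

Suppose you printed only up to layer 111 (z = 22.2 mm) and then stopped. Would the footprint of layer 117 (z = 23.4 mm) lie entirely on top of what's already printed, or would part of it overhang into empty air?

entirely on top

Compare the two slices. At z = 22.2: the cube (footprint 22×29) is included at this height (area 638.00 mm²); the cube at (7, -3) is present — its section is the full 5.5×18.5 rectangle (area 101.75 mm²); the 10×28.5 cube at (8.5, 13.5) contributes its full rectangle (area 285.00 mm²); Taking the union: the regions partially overlap — summed areas 1024.75 mm² minus the doubly-counted overlap 240.25 mm² gives 784.50 mm² — area = 784.50 mm². At z = 23.4: the cube is present — its section is the full 22×29 rectangle (area 638.00 mm²); the cube at (7, -3) (footprint 5.5×18.5) is included at this height (area 101.75 mm²); the cube at (8.5, 13.5) is present — its section is the full 10×28.5 rectangle (area 285.00 mm²); Merging all regions: the regions partially overlap — summed areas 1024.75 mm² minus the doubly-counted overlap 240.25 mm² gives 784.50 mm² — area = 784.50 mm². Checking containment: the cross-section at z = 23.4 is a subset of the cross-section at z = 22.2.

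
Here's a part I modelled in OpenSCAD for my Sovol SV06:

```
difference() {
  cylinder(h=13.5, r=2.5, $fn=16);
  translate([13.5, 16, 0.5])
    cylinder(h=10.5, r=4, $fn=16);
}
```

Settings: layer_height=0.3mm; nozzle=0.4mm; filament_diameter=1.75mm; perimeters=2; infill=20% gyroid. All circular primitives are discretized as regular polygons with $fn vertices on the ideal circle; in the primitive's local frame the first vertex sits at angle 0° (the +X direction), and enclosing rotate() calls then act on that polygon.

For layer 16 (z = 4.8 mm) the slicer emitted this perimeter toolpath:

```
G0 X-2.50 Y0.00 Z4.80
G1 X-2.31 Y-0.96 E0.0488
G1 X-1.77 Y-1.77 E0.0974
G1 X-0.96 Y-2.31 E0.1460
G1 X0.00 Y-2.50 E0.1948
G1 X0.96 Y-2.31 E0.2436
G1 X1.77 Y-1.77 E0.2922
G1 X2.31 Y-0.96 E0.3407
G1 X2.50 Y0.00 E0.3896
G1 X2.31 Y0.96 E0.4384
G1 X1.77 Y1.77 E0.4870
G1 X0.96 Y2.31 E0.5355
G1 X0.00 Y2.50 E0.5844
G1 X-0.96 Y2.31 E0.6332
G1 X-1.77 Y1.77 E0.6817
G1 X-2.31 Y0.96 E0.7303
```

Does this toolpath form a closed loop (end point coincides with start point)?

Start point (G0): (-2.50, 0.00). End point (last G1): the path does not return to the start — open.

no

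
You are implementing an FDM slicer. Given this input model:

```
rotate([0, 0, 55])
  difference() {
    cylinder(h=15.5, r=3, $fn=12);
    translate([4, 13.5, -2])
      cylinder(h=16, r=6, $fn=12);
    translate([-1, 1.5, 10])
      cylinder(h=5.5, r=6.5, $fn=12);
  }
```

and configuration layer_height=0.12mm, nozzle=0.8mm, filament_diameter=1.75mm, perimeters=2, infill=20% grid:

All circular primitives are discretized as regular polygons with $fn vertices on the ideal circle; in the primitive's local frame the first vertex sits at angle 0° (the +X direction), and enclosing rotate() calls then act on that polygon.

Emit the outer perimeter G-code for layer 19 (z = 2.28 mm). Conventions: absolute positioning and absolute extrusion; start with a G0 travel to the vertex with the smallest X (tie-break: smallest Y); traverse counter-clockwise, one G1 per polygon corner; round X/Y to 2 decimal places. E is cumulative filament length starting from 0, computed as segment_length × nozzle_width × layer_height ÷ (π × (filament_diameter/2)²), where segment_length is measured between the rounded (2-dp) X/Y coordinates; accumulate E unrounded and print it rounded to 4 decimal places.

At z = 2.28 mm: the cylinder: section is a regular 12-gon, circumradius r=3; the r=6 cylinder at (4, 13.5) contributes a regular 12-gon of circumradius 6; the cylinder at (-1, 1.5) is absent (z outside [10, 15.5]); Taking the first minus the rest: starting from the r=3 cylinder, the r=6 cylinder at (4, 13.5) misses the remaining region (no effect) — 1 connected region; (whole slice rotated 55° about Z — lengths, areas and connectivity unchanged). The outline is a single polygon with 12 vertices. Extrusion per mm of travel: 0.8 × 0.12 / (π × 0.875²) = 0.039912. Accumulating E over each segment gives final E = 0.7442.

G0 X-2.99 Y0.26 Z2.28
G1 X-2.72 Y-1.27 E0.0620
G1 X-1.72 Y-2.46 E0.1240
G1 X-0.26 Y-2.99 E0.1860
G1 X1.27 Y-2.72 E0.2480
G1 X2.46 Y-1.72 E0.3101
G1 X2.99 Y-0.26 E0.3721
G1 X2.72 Y1.27 E0.4341
G1 X1.72 Y2.46 E0.4961
G1 X0.26 Y2.99 E0.5581
G1 X-1.27 Y2.72 E0.6201
G1 X-2.46 Y1.72 E0.6822
G1 X-2.99 Y0.26 E0.7442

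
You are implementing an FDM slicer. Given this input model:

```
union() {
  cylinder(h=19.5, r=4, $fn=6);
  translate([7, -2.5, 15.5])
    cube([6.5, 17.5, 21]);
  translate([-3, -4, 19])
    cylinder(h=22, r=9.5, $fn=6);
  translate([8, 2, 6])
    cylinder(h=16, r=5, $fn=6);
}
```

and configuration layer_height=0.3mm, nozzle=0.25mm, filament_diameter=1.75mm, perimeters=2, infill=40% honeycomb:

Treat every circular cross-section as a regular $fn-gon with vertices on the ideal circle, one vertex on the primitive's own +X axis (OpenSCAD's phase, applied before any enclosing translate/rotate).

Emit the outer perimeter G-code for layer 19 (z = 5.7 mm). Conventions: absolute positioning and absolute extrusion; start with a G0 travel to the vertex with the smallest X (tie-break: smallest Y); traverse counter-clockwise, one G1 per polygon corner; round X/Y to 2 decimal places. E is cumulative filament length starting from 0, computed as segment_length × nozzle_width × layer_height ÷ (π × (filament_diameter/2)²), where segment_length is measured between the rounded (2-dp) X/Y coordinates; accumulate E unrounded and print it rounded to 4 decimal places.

G0 X-4.00 Y0.00 Z5.70
G1 X-2.00 Y-3.46 E0.1246
G1 X2.00 Y-3.46 E0.2493
G1 X4.00 Y0.00 E0.3740
G1 X2.00 Y3.46 E0.4986
G1 X-2.00 Y3.46 E0.6233
G1 X-4.00 Y0.00 E0.7479

At z = 5.7 mm: the r=4 cylinder gives a regular 6-gon of circumradius 4 (constant along its height); the cube at (7, -2.5) is not intersected at this z (z outside [15.5, 36.5]); the cylinder at (-3, -4) is not intersected at this z (z outside [19, 41]); the cylinder at (8, 2) is absent (z outside [6, 22]); Merging all regions: only the r=4 cylinder is present, so the union is just that shape — 1 connected region. The outline is a single polygon with 6 vertices. Extrusion per mm of travel: 0.25 × 0.3 / (π × 0.875²) = 0.031181. Accumulating E over each segment gives final E = 0.7479.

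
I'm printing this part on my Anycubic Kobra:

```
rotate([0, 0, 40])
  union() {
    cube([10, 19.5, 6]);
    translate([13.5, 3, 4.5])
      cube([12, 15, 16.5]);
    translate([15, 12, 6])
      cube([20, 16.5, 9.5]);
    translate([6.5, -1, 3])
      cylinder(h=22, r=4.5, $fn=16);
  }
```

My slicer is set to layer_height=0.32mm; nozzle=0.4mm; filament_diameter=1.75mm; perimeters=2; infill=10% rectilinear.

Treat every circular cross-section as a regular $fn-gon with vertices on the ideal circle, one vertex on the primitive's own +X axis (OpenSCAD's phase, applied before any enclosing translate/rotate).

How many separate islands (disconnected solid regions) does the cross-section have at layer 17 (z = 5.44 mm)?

2

At z = 5.44 mm: the cube (footprint 10×19.5) is included at this height; the cube at (13.5, 3) is present — its section is the full 12×15 rectangle; the cube at (15, 12) is not intersected at this z (z outside [6, 15.5]); the cylinder at (6.5, -1): section is a regular 16-gon, circumradius r=4.5; Merging all regions: the regions partially overlap (shared area 21.35 mm²), so overlapping operands fuse into one piece — 2 connected regions; (rotated 40° about Z; rotation is an isometry so areas/perimeters/island counts are preserved). Overall, the cross-section has 2 separate islands. Island count = 2.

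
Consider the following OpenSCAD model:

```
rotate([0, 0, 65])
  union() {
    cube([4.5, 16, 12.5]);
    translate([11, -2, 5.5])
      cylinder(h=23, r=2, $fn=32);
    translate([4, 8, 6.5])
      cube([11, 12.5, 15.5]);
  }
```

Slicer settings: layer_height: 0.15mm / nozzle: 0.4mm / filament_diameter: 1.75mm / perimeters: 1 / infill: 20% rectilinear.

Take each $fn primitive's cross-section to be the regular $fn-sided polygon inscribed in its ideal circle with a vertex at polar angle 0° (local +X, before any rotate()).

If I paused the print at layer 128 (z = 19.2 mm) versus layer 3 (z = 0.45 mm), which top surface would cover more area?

Layer 128 (z = 19.2): the cube is not intersected at this z (z outside [0, 12.5]); the cylinder at (11, -2): section is a regular 32-gon, circumradius r=2 (area = (32/2)·2.000²·sin(360°/32) = 12.49 mm²); the cube at (4, 8) (footprint 11×12.5) is included at this height (area 137.50 mm²); Taking the union: the 2 present regions are separate (no shared area or edge), so areas and boundary lengths simply add and each stays a separate island — area = 149.99 mm²; (whole slice rotated 65° about Z — lengths, areas and connectivity unchanged). So its area = 149.99 mm². Layer 3 (z = 0.45): the cube (footprint 4.5×16) is included at this height (area 72.00 mm²); the cylinder at (11, -2) is absent (z outside [5.5, 28.5]); the cube at (4, 8) is not intersected at this z (z outside [6.5, 22]); Merging all regions: only the 4.5×16 cube is present, so the union is just that shape — area = 72.00 mm²; (whole slice rotated 65° about Z — lengths, areas and connectivity unchanged). So its area = 72.00 mm². Layer 128 is larger (149.99 vs 72.00 mm²).

layer 128 (z = 19.2 mm)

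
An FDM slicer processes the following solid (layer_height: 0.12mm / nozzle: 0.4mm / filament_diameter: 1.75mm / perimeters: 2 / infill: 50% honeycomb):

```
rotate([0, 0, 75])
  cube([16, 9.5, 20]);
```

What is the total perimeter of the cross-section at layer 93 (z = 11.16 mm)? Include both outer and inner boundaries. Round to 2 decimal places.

At z = 11.16 mm: the cube is present — its section is the full 16×9.5 rectangle (perimeter 51.00 mm); (whole slice rotated 75° about Z — lengths, areas and connectivity unchanged). Overall, the cross-section is a single solid region. Total boundary length (outer) = 51.00 mm.

51.00 mm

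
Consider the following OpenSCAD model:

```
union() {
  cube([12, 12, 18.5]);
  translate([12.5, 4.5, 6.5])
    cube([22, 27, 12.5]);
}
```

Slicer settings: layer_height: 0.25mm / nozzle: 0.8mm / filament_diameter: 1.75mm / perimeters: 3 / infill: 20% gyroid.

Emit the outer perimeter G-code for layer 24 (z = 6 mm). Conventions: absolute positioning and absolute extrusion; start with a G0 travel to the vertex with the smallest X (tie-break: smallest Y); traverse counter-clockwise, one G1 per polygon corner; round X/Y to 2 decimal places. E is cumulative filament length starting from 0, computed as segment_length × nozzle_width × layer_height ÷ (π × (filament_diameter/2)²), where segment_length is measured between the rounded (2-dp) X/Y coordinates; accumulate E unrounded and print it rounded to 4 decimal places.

G0 X0.00 Y0.00 Z6.00
G1 X12.00 Y0.00 E0.9978
G1 X12.00 Y12.00 E1.9956
G1 X0.00 Y12.00 E2.9934
G1 X0.00 Y0.00 E3.9912

At z = 6 mm: the 12×12 cube contributes its full rectangle; the cube at (12.5, 4.5) is absent (z outside [6.5, 19]); Taking the union: only the 12×12 cube is present, so the union is just that shape — 1 connected region. The outline is a single polygon with 4 vertices. Extrusion per mm of travel: 0.8 × 0.25 / (π × 0.875²) = 0.083150. Accumulating E over each segment gives final E = 3.9912.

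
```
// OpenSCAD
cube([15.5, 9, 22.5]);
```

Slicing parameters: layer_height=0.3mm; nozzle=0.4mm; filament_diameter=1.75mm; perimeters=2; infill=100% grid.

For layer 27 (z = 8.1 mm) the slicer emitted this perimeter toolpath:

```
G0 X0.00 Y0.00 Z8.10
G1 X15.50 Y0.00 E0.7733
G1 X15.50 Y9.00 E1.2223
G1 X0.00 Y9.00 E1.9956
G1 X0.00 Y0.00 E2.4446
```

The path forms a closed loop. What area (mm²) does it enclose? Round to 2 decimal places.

Apply the shoelace formula to the sequence of (X, Y) vertices; enclosed area = 139.50 mm².

139.50 mm²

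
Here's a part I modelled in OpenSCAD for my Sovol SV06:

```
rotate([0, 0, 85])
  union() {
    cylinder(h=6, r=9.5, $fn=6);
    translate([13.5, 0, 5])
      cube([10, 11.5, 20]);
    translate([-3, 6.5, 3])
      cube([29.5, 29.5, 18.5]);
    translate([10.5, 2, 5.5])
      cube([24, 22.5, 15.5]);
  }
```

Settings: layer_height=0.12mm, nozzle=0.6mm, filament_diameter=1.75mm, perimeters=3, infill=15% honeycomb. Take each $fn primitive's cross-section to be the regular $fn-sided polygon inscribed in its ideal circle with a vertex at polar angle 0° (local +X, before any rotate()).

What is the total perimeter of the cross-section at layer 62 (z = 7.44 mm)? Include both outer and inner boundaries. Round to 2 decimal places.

147.00 mm

At z = 7.44 mm: the cylinder does not reach this height (z outside [0, 6]); the cube at (13.5, 0) is present — its section is the full 10×11.5 rectangle (perimeter 43.00 mm); the cube at (-3, 6.5) is present — its section is the full 29.5×29.5 rectangle (perimeter 118.00 mm); the 24×22.5 cube at (10.5, 2) contributes its full rectangle (perimeter 93.00 mm); Combining (union): the regions partially overlap (shared area 383.00 mm²), so the edge portions inside another operand are dropped and the merged outline is re-measured after clipping — boundary = 147.00 mm; (whole slice rotated 85° about Z — lengths, areas and connectivity unchanged). Overall, the cross-section is a single solid region. Total boundary length (outer) = 147.00 mm.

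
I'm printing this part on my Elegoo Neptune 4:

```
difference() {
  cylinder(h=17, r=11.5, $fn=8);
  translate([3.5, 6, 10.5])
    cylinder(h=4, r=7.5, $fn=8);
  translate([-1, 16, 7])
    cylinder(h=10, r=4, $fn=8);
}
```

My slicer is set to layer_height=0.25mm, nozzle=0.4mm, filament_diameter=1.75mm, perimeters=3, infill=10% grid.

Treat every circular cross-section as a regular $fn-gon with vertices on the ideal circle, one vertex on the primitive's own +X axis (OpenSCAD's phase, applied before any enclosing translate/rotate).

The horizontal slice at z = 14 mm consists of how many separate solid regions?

1

At z = 14 mm: the cylinder: section is a regular 8-gon, circumradius r=11.5; the r=7.5 cylinder at (3.5, 6) contributes a regular 8-gon of circumradius 7.5; the r=4 cylinder at (-1, 16) gives a regular 8-gon of circumradius 4 (constant along its height); After the difference (first − rest): starting from the r=11.5 cylinder, the r=7.5 cylinder at (3.5, 6) partially overlaps it — only the 124.14 mm² overlap (of its 159.10 mm²) is removed, clipping the outline; the r=4 cylinder at (-1, 16) misses the remaining region (no effect) — 1 connected region. The result has 1 disconnected region.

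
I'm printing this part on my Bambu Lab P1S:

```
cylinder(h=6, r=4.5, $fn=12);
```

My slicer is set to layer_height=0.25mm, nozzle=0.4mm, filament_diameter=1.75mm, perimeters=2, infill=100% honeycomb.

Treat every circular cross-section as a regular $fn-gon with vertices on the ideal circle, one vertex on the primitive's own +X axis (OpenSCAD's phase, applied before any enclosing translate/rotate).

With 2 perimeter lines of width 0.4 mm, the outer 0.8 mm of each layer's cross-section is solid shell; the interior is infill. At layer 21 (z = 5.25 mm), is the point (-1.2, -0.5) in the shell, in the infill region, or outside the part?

infill

At z = 5.25 mm: the r=4.5 cylinder gives a regular 12-gon of circumradius 4.5 (constant along its height). Overall, the cross-section is a single solid region. The nearest boundary edge runs (-4.50, 0.00)→(-3.90, -2.25); distance from the point to it = 3.06 mm. The point is inside the cross-section and 3.06 mm from the nearest boundary — more than the 0.8 mm shell width (2 × 0.4), so it's in the infill interior.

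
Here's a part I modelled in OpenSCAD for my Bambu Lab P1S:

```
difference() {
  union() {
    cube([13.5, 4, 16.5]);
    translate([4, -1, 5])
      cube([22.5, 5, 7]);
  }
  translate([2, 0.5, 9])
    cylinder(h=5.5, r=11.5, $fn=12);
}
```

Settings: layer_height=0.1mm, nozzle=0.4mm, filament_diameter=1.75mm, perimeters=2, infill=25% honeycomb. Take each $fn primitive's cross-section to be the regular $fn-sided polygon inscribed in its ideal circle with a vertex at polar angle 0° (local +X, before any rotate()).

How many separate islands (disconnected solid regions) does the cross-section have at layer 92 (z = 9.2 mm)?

1

At z = 9.2 mm: the cube (footprint 13.5×4) is included at this height; the 22.5×5 cube at (4, -1) contributes its full rectangle; Combining (union): the regions partially overlap (shared area 38.00 mm²), so overlapping operands fuse into one piece — 1 connected region; the r=11.5 cylinder at (2, 0.5) gives a regular 12-gon of circumradius 11.5 (constant along its height); Taking the first minus the rest: starting from the result so far, the r=11.5 cylinder at (2, 0.5) partially overlaps it — only the 61.56 mm² overlap (of its 396.75 mm²) is removed, clipping the outline — 1 connected region. Overall, the cross-section is a single solid region. Island count = 1.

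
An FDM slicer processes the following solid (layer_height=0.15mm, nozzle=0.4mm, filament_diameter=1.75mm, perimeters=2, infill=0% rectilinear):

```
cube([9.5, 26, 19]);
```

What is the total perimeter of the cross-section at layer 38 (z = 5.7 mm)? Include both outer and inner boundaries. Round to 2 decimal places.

At z = 5.7 mm: the cube (footprint 9.5×26) is included at this height (perimeter 71.00 mm). Overall, the cross-section is a single solid region. Total boundary length (outer) = 71.00 mm.

71.00 mm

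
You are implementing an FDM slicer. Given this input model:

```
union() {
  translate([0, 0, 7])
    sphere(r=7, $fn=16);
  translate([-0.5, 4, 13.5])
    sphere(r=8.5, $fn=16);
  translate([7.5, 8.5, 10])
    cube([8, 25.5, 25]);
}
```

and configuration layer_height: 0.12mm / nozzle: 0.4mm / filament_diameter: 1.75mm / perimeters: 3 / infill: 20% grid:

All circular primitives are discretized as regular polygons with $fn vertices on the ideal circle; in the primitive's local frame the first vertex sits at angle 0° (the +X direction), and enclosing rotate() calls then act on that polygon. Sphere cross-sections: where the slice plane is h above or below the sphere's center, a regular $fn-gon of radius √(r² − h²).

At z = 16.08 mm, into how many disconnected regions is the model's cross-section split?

At z = 16.08 mm: the sphere is absent (|z−center|=9.080 > r=7); the r=8.5 sphere at (-0.5, 4) contributes a regular 16-gon of circumradius √(8.5²−2.58²) = 8.099; the cube at (7.5, 8.5) (footprint 8×25.5) is included at this height; Combining (union): the 2 present regions are separate (no shared area or edge), so areas and boundary lengths simply add and each stays a separate island — 2 connected regions. The result has 2 disconnected regions.

2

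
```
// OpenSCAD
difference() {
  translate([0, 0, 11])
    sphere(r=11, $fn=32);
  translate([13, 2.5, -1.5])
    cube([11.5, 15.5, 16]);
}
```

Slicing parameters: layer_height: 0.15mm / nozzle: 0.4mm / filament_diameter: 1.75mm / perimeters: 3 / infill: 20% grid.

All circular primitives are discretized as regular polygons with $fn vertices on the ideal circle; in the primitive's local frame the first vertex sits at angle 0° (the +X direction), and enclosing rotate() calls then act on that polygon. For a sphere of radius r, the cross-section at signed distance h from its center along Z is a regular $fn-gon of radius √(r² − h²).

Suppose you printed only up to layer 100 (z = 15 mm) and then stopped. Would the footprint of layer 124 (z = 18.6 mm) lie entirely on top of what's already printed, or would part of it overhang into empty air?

Compare the two slices. At z = 15: the sphere: section is a regular 32-gon, circumradius = √(r²−h²) = √(11²−4²) = 10.247 (area = (32/2)·10.247²·sin(360°/32) = 327.75 mm²); the cube at (13, 2.5) is not intersected at this z (z outside [-1.5, 14.5]); After the difference (first − rest): none of the subtracted shapes is present at this height, so the r=11 sphere is unchanged — area = 327.75 mm². At z = 18.6: the r=11 sphere contributes a regular 32-gon of circumradius √(11²−7.6²) = 7.952 (area = (32/2)·7.952²·sin(360°/32) = 197.40 mm²); the cube at (13, 2.5) is absent (z outside [-1.5, 14.5]); Subtracting the remaining from the first: none of the subtracted shapes is present at this height, so the r=11 sphere is unchanged — area = 197.40 mm². Checking containment: the cross-section at z = 18.6 is a subset of the cross-section at z = 15.

entirely on top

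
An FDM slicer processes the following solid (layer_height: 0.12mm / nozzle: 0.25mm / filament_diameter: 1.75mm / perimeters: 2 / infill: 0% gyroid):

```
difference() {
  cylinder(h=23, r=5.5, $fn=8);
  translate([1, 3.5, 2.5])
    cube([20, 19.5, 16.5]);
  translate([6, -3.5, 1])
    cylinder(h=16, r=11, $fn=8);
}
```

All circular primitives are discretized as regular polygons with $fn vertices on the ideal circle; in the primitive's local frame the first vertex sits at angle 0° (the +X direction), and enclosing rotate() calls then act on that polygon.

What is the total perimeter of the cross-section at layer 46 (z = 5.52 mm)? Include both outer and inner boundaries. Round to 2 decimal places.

At z = 5.52 mm: the r=5.5 cylinder contributes a regular 8-gon of circumradius 5.5 (perimeter = 2·8·5.500·sin(180°/8) = 33.68 mm); the cube at (1, 3.5) (footprint 20×19.5) is included at this height (perimeter 79.00 mm); the cylinder at (6, -3.5): section is a regular 8-gon, circumradius r=11 (perimeter = 2·8·11.000·sin(180°/8) = 67.35 mm); Taking the first minus the rest: starting from the r=5.5 cylinder, the 20×19.5 cube at (1, 3.5) partially overlaps it — only the 2.88 mm² overlap (of its 390.00 mm²) is removed, clipping the outline; the r=11 cylinder at (6, -3.5) partially overlaps it — only the 70.90 mm² overlap (of its 342.24 mm²) is removed, clipping the outline — boundary = 21.34 mm. Overall, the cross-section is a single solid region. Total boundary length (outer) = 21.34 mm.

21.34 mm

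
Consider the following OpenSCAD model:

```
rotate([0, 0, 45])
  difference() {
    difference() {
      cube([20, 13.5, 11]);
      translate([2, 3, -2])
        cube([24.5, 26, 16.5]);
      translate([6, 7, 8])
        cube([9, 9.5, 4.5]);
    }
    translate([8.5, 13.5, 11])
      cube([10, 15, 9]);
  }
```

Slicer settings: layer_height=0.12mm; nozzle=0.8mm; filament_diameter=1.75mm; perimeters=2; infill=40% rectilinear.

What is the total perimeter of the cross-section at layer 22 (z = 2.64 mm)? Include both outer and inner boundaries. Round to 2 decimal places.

At z = 2.64 mm: the 20×13.5 cube contributes its full rectangle (perimeter 67.00 mm); the cube at (2, 3) (footprint 24.5×26) is included at this height (perimeter 101.00 mm); the cube at (6, 7) does not reach this height (z outside [8, 12.5]); Subtracting the remaining from the first: starting from the 20×13.5 cube, the 24.5×26 cube at (2, 3) partially overlaps it — only the 189.00 mm² overlap (of its 637.00 mm²) is removed, clipping the outline — boundary = 67.00 mm; the cube at (8.5, 13.5) does not reach this height (z outside [11, 20]); After the difference (first − rest): none of the subtracted shapes is present at this height, so that combined region is unchanged — boundary = 67.00 mm; (rotated 45° about Z; rotation is an isometry so areas/perimeters/island counts are preserved). Overall, the cross-section is a single solid region. Total boundary length (outer) = 67.00 mm.

67.00 mm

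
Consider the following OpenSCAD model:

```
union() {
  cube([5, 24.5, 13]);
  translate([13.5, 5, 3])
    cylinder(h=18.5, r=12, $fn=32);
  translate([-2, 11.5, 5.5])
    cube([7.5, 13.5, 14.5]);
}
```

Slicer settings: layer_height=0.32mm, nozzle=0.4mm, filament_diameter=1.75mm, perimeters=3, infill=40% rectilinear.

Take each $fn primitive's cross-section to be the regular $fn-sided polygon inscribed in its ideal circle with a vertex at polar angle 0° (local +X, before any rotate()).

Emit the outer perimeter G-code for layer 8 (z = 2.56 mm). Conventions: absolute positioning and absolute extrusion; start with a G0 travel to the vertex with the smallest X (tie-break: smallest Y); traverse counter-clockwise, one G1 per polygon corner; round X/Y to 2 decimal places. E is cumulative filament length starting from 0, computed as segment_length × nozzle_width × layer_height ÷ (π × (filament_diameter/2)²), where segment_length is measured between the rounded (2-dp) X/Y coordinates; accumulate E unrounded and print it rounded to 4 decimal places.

At z = 2.56 mm: the cube is present — its section is the full 5×24.5 rectangle; the cylinder at (13.5, 5) is absent (z outside [3, 21.5]); the cube at (-2, 11.5) does not reach this height (z outside [5.5, 20]); Taking the union: only the 5×24.5 cube is present, so the union is just that shape — 1 connected region. The outline is a single polygon with 4 vertices. Extrusion per mm of travel: 0.4 × 0.32 / (π × 0.875²) = 0.053216. Accumulating E over each segment gives final E = 3.1398.

G0 X0.00 Y0.00 Z2.56
G1 X5.00 Y0.00 E0.2661
G1 X5.00 Y24.50 E1.5699
G1 X0.00 Y24.50 E1.8360
G1 X0.00 Y0.00 E3.1398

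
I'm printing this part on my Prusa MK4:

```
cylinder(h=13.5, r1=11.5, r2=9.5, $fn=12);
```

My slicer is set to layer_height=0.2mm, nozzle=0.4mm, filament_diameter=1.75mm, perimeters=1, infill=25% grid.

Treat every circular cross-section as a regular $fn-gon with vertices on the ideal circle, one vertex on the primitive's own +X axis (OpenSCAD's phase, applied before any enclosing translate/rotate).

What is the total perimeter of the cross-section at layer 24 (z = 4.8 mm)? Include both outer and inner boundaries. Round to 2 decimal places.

67.02 mm

At z = 4.8 mm: the cone contributes a regular 12-gon of circumradius 10.789 (interpolated between r1=11.5 and r2=9.5 at t=0.356) (perimeter = 2·12·10.789·sin(180°/12) = 67.02 mm). Overall, the cross-section is a single solid region. Total boundary length (outer) = 67.02 mm.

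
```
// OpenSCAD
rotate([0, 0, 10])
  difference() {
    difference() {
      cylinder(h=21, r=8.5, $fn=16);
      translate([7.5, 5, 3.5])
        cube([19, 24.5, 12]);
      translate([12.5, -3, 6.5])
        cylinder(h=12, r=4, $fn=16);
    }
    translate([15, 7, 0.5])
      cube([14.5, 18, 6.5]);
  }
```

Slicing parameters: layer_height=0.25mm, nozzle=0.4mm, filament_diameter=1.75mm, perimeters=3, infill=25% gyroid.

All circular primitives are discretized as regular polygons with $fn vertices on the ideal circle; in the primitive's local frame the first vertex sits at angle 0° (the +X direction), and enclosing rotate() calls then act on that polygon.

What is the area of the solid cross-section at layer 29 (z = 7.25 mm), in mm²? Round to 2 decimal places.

At z = 7.25 mm: the r=8.5 cylinder gives a regular 16-gon of circumradius 8.5 (constant along its height) (area = (16/2)·8.500²·sin(360°/16) = 221.19 mm²); the 19×24.5 cube at (7.5, 5) contributes its full rectangle (area 465.50 mm²); the r=4 cylinder at (12.5, -3) contributes a regular 16-gon of circumradius 4 (area = (16/2)·4.000²·sin(360°/16) = 48.98 mm²); Taking the first minus the rest: starting from the r=8.5 cylinder (221.19 mm²), the 19×24.5 cube at (7.5, 5) misses the remaining region (no effect); the r=4 cylinder at (12.5, -3) misses the remaining region (no effect) — area = 221.19 mm²; the cube at (15, 7) does not reach this height (z outside [0.5, 7]); Taking the first minus the rest: none of the subtracted shapes is present at this height, so the result so far is unchanged — area = 221.19 mm²; (rotated 10° about Z; rotation is an isometry so areas/perimeters/island counts are preserved). Overall, the cross-section is a single solid region. Net area = 221.19 mm².

221.19 mm²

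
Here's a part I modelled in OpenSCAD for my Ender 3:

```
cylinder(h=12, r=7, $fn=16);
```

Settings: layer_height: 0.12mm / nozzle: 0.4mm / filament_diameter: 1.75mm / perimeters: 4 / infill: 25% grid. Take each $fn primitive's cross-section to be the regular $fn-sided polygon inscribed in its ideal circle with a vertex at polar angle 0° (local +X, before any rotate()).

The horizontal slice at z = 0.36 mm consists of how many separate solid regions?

At z = 0.36 mm: the r=7 cylinder contributes a regular 16-gon of circumradius 7. The result has 1 disconnected region.

1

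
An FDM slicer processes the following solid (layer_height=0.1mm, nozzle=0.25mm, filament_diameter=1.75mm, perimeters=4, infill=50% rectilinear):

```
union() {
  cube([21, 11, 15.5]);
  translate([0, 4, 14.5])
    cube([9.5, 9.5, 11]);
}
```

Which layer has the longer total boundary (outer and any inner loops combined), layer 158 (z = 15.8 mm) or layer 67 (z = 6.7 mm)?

Layer 158 (z = 15.8): the cube is not intersected at this z (z outside [0, 15.5]); the cube at (0, 4) is present — its section is the full 9.5×9.5 rectangle (perimeter 38.00 mm); Merging all regions: only the 9.5×9.5 cube at (0, 4) is present, so the union is just that shape — boundary = 38.00 mm. So its perimeter = 38.00 mm. Layer 67 (z = 6.7): the cube (footprint 21×11) is included at this height (perimeter 64.00 mm); the cube at (0, 4) is not intersected at this z (z outside [14.5, 25.5]); Taking the union: only the 21×11 cube is present, so the union is just that shape — boundary = 64.00 mm. So its perimeter = 64.00 mm. Layer 67 is larger (64.00 vs 38.00 mm).

layer 67 (z = 6.7 mm)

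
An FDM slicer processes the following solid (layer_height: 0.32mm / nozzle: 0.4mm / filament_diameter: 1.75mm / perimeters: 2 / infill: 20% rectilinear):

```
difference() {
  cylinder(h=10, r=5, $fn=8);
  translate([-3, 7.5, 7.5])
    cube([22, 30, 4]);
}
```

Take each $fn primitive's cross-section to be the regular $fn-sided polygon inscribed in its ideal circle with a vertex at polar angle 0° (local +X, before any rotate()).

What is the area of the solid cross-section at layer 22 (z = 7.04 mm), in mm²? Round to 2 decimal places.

At z = 7.04 mm: the cylinder: section is a regular 8-gon, circumradius r=5 (area = (8/2)·5.000²·sin(360°/8) = 70.71 mm²); the cube at (-3, 7.5) does not reach this height (z outside [7.5, 11.5]); Taking the first minus the rest: none of the subtracted shapes is present at this height, so the r=5 cylinder is unchanged — area = 70.71 mm². Overall, the cross-section is a single solid region. Net area = 70.71 mm².

70.71 mm²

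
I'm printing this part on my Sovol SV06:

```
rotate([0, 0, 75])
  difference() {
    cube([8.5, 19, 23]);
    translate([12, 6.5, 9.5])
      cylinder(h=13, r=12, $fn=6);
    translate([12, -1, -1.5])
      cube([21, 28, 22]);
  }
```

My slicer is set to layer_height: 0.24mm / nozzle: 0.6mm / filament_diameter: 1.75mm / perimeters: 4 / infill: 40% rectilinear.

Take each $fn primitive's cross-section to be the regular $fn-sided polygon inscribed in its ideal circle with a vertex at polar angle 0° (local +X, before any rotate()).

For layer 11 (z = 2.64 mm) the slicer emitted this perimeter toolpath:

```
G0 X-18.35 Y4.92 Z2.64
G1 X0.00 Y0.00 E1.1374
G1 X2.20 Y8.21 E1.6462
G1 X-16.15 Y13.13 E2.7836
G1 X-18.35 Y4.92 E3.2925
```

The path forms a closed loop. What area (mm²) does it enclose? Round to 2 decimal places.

161.48 mm²

Apply the shoelace formula to the sequence of (X, Y) vertices; enclosed area = 161.48 mm².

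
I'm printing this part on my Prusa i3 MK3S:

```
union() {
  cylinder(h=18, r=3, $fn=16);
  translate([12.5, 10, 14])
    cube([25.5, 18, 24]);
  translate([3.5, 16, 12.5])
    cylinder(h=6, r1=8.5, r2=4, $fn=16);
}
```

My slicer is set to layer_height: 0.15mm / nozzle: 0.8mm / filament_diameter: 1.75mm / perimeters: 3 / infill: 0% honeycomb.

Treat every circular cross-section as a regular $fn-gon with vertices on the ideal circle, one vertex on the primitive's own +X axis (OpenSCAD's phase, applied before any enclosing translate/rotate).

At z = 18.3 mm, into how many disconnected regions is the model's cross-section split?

At z = 18.3 mm: the cylinder is not intersected at this z (z outside [0, 18]); the 25.5×18 cube at (12.5, 10) contributes its full rectangle; the cone at (3.5, 16): at t=0.967 of its height the radius interpolates to r₁+(r₂−r₁)t = 4.150, giving a regular 16-gon of that circumradius; Taking the union: the 2 present regions are separate (no shared area or edge), so areas and boundary lengths simply add and each stays a separate island — 2 connected regions. The result has 2 disconnected regions.

2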